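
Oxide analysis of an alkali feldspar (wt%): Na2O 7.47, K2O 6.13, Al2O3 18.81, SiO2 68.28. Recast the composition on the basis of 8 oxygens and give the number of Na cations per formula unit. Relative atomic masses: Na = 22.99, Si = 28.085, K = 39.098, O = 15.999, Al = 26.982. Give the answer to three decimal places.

7.47 wt% Na2O ÷ 61.979 g/mol = 0.12052 mol, giving 0.24104 Na and 0.12052 O.
6.13 wt% K2O ÷ 94.195 g/mol = 0.06508 mol, giving 0.13016 K and 0.06508 O.
18.81 wt% Al2O3 ÷ 101.961 g/mol = 0.18448 mol, giving 0.36896 Al and 0.55344 O.
68.28 wt% SiO2 ÷ 60.083 g/mol = 1.13643 mol, giving 1.13643 Si and 2.27286 O.
Oxygen sums to 3.01190; scaling by 8/3.01190 = 2.65613 puts the formula on 8 O.
Na: 0.24104 × 2.65613 = 0.640 atoms per formula unit.

0.640 Na apfu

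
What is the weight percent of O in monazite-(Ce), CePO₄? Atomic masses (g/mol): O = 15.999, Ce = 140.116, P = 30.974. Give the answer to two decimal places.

M(CePO₄) = 235.086 g/mol.
O contributes 4 × 15.999 = 63.996 g per mole.
63.996/235.086 = 0.2722 → 27.22%.

27.22 mass %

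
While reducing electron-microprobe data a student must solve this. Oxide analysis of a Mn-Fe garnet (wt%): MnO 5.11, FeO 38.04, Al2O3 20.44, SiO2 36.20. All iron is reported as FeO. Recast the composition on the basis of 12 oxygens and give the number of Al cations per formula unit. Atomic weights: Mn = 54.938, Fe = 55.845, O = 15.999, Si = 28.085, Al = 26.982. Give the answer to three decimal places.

MnO: 5.11/70.937 = 0.07204 mol → 0.07204 mol Mn, 0.07204 mol O.
FeO: 38.04/71.844 = 0.52948 mol → 0.52948 mol Fe, 0.52948 mol O.
Al2O3: 20.44/101.961 = 0.20047 mol → 0.40094 mol Al, 0.60141 mol O.
SiO2: 36.20/60.083 = 0.60250 mol → 0.60250 mol Si, 1.20500 mol O.
Total oxygen = 2.40793 mol. Normalization factor = 12/2.40793 = 4.98353.
Al per 12 O = 0.40094 × 4.98353 = 1.998.

1.998 Al apfu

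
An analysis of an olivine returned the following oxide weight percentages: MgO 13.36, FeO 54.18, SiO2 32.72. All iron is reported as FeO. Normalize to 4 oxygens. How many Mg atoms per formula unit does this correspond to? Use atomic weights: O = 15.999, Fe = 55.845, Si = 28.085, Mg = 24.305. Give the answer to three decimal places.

0.610 Mg apfu

MgO: 13.36/40.304 = 0.33148 mol → 0.33148 mol Mg, 0.33148 mol O.
FeO: 54.18/71.844 = 0.75413 mol → 0.75413 mol Fe, 0.75413 mol O.
SiO2: 32.72/60.083 = 0.54458 mol → 0.54458 mol Si, 1.08916 mol O.
Total oxygen = 2.17477 mol. Normalization factor = 4/2.17477 = 1.83927.
Mg per 4 O = 0.33148 × 1.83927 = 0.610.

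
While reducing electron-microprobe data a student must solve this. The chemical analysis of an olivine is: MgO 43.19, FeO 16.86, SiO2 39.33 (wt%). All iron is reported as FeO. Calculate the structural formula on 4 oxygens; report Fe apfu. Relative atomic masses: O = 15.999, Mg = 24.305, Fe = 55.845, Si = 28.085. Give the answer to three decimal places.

0.359 Fe apfu

43.19 wt% MgO ÷ 40.304 g/mol = 1.07161 mol, giving 1.07161 Mg and 1.07161 O.
16.86 wt% FeO ÷ 71.844 g/mol = 0.23468 mol, giving 0.23468 Fe and 0.23468 O.
39.33 wt% SiO2 ÷ 60.083 g/mol = 0.65459 mol, giving 0.65459 Si and 1.30918 O.
Oxygen sums to 2.61547; scaling by 4/2.61547 = 1.52936 puts the formula on 4 O.
Fe: 0.23468 × 1.52936 = 0.359 atoms per formula unit.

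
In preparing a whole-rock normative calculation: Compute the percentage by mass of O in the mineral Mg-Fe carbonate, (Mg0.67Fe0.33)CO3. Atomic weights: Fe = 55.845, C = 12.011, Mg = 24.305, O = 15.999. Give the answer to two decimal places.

50.67 mass %

M((Mg0.67Fe0.33)CO3) = 94.721 g/mol.
O contributes 3 × 15.999 = 47.997 g per mole.
47.997/94.721 = 0.5067 → 50.67%.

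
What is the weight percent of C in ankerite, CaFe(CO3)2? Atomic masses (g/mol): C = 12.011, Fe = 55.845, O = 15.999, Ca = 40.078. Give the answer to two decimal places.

11.12 weight percent

Formula mass = 1·40.078 + 1·55.845 + 2·12.011 + 6·15.999 = 215.939 g/mol, of which 24.022 g is C.
So C makes up 24.022/215.939 = 0.1112 of the mass, i.e. 11.12%.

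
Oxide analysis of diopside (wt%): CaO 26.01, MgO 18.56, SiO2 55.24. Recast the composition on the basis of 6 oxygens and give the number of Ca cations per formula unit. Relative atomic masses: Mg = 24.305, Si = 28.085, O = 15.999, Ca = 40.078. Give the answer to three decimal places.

1.007 Ca apfu

CaO: 26.01/56.077 = 0.46383 mol → 0.46383 mol Ca, 0.46383 mol O.
MgO: 18.56/40.304 = 0.46050 mol → 0.46050 mol Mg, 0.46050 mol O.
SiO2: 55.24/60.083 = 0.91939 mol → 0.91939 mol Si, 1.83878 mol O.
Total oxygen = 2.76311 mol. Normalization factor = 6/2.76311 = 2.17147.
Ca per 6 O = 0.46383 × 2.17147 = 1.007.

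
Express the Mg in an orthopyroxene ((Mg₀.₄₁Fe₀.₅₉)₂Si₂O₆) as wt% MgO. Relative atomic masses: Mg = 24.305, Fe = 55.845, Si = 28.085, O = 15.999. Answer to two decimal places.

13.89 wt%

Molar mass of (Mg₀.₄₁Fe₀.₅₉)₂Si₂O₆ = 0.82·24.305 + 1.18·55.845 + 2·28.085 + 6·15.999 = 237.991 g/mol.
Each formula unit contains 0.82 Mg, equivalent to 0.82/1 = 0.8200 mol MgO.
M(MgO) = 1×24.305 + 1×15.999 = 40.304 g/mol.
Mass of MgO per formula unit = 0.8200 × 40.304 = 33.049 g.
MgO wt% = 33.049 / 237.991 × 100 = 13.89%.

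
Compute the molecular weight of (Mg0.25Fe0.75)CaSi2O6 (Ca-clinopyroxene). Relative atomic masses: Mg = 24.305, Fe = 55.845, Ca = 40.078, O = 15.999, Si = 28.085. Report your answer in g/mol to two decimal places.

240.20 g/mol

The formula mass is the sum 0.25*24.305 + 0.75*55.845 + 1*40.078 + 2*28.085 + 6*15.999.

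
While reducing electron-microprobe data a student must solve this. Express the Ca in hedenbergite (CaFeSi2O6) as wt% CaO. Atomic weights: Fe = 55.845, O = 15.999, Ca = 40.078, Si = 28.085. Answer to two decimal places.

22.60 wt%

Formula mass = 248.087 g/mol.
1 Ca → 1.0000 mol CaO per formula unit; M(CaO) = 56.077, so CaO mass = 56.077 g.
56.077/248.087 × 100 = 22.60 wt%.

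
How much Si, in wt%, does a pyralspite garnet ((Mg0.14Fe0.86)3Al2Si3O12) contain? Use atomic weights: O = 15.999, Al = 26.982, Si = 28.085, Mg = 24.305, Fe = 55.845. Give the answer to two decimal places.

17.39 wt%

Formula mass = 0.42·24.305 + 2.58·55.845 + 2·26.982 + 3·28.085 + 12·15.999 = 484.495 g/mol, of which 84.255 g is Si.
So Si makes up 84.255/484.495 = 0.1739 of the mass, i.e. 17.39%.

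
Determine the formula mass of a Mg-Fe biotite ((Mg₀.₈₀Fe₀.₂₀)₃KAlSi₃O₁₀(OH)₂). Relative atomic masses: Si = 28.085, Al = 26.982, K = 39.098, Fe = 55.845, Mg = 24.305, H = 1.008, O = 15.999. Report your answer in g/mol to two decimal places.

The formula mass is the sum 2.40(24.305) + 0.60(55.845) + 1(39.098) + 1(26.982) + 3(28.085) + 12(15.999) + 2(1.008).

436.18 g/mol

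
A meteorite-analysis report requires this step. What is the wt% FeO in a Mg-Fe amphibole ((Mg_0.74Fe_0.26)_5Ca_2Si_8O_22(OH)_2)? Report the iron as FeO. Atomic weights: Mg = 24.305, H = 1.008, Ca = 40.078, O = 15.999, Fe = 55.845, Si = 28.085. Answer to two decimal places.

10.94 wt%

Molar mass of (Mg_0.74Fe_0.26)_5Ca_2Si_8O_22(OH)_2 = 3.70*24.305 + 1.30*55.845 + 2*40.078 + 8*28.085 + 24*15.999 + 2*1.008 = 853.355 g/mol.
Each formula unit contains 1.30 Fe, equivalent to 1.30/1 = 1.3000 mol FeO.
M(FeO) = 1×55.845 + 1×15.999 = 71.844 g/mol.
Mass of FeO per formula unit = 1.3000 × 71.844 = 93.397 g.
FeO wt% = 93.397 / 853.355 × 100 = 10.94%.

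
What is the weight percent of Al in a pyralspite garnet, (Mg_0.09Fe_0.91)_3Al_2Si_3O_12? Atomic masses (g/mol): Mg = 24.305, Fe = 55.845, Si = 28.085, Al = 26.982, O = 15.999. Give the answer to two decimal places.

11.03 wt%

Molar mass of (Mg_0.09Fe_0.91)_3Al_2Si_3O_12: 0.27·24.305 + 2.73·55.845 + 2·26.982 + 3·28.085 + 12·15.999 = 489.226 g/mol.
Mass of Al per formula unit: 2 × 26.982 = 53.964 g.
Weight fraction Al = 53.964 / 489.226 = 0.1103.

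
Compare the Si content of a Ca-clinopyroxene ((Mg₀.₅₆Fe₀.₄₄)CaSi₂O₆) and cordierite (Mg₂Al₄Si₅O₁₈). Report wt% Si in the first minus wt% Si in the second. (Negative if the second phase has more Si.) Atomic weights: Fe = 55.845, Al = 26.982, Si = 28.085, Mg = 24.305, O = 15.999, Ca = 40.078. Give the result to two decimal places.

First mineral: 56.170 g Si in 230.425 g formula = 24.38 wt% Si.
Second mineral: 140.425 g Si in 584.945 g formula = 24.01 wt% Si.
24.38% − 24.01% gives a difference of 0.37 percentage points.

0.37 percentage points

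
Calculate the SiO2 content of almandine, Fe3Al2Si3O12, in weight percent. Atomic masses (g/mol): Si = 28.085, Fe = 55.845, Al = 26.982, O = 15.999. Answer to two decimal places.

Molar mass of Fe3Al2Si3O12 = 3×55.845 + 2×26.982 + 3×28.085 + 12×15.999 = 497.742 g/mol.
Each formula unit contains 3 Si, equivalent to 3/1 = 3.0000 mol SiO2.
M(SiO2) = 1×28.085 + 2×15.999 = 60.083 g/mol.
Mass of SiO2 per formula unit = 3.0000 × 60.083 = 180.249 g.
SiO2 wt% = 180.249 / 497.742 × 100 = 36.21%.

36.21 wt%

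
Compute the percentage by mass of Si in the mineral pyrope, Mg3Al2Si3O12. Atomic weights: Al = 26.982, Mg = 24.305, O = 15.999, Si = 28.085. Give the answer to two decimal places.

M(Mg3Al2Si3O12) = 403.122 g/mol.
Si contributes 3 × 28.085 = 84.255 g per mole.
84.255/403.122 = 0.2090 → 20.90%.

20.90 weight percent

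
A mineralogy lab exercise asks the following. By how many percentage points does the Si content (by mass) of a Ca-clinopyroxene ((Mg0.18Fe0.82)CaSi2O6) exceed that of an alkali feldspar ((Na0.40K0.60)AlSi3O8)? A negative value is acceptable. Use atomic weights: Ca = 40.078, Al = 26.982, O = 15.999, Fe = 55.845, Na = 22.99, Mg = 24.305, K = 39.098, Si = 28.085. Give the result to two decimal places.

-7.82 percentage points

M((Mg0.18Fe0.82)CaSi2O6) = 242.410 g/mol, so wt% Si = 56.170/242.410 × 100 = 23.17%.
M((Na0.40K0.60)AlSi3O8) = 271.884 g/mol, so wt% Si = 84.255/271.884 × 100 = 30.99%.
23.17 − 30.99 = -7.82 pp.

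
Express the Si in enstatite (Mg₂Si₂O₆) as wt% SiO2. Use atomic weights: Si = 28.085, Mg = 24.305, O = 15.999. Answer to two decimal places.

Formula mass = 200.774 g/mol.
2 Si → 2.0000 mol SiO2 per formula unit; M(SiO2) = 60.083, so SiO2 mass = 120.166 g.
120.166/200.774 × 100 = 59.85 wt%.

59.85 wt%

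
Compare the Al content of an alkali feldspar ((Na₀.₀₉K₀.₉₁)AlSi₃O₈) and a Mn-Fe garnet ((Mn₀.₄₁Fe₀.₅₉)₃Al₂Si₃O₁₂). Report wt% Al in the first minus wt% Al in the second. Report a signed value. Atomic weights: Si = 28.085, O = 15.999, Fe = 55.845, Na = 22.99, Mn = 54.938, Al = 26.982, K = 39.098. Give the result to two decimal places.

M((Na₀.₀₉K₀.₉₁)AlSi₃O₈) = 276.877 g/mol, so wt% Al = 26.982/276.877 × 100 = 9.75%.
M((Mn₀.₄₁Fe₀.₅₉)₃Al₂Si₃O₁₂) = 496.626 g/mol, so wt% Al = 53.964/496.626 × 100 = 10.87%.
9.75 − 10.87 = -1.12 pp.

-1.12 percentage points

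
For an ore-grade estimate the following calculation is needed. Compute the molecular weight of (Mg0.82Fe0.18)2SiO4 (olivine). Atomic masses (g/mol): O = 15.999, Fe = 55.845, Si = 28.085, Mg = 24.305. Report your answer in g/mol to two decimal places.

The formula mass is the sum 1.64(24.305) + 0.36(55.845) + 1(28.085) + 4(15.999).

152.05 g/mol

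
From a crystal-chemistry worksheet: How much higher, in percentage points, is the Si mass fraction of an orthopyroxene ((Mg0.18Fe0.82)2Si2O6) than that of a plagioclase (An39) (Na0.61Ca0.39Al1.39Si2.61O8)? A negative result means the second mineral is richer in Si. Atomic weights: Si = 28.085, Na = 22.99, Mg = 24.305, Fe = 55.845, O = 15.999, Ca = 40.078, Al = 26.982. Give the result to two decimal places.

-5.06 percentage points

Si in (Mg0.18Fe0.82)2Si2O6: molar mass 252.500 g/mol; 2×28.085 = 56.170 g → 22.25 wt%.
Si in Na0.61Ca0.39Al1.39Si2.61O8: molar mass 268.453 g/mol; 2.61×28.085 = 73.302 g → 27.31 wt%.
Difference = 22.25 − 27.31 = -5.06 percentage points.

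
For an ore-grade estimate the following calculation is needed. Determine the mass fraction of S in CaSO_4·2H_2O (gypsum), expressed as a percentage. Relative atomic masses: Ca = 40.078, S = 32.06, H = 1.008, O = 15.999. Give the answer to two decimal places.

18.62 wt%

M(CaSO_4·2H_2O) = 172.164 g/mol.
S contributes 1 × 32.06 = 32.060 g per mole.
32.060/172.164 = 0.1862 → 18.62%.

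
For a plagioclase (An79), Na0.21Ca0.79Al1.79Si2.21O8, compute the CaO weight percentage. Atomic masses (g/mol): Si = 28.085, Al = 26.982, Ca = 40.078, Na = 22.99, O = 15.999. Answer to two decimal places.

16.12 wt%

M(Na0.21Ca0.79Al1.79Si2.21O8) = 274.847 g/mol; M(CaO) = 56.077 g/mol.
Moles CaO per formula unit = 0.79 Ca ÷ 1 = 0.7900.
CaO fraction = (0.7900 × 56.077) / 274.847 = 44.301/274.847 = 0.1612.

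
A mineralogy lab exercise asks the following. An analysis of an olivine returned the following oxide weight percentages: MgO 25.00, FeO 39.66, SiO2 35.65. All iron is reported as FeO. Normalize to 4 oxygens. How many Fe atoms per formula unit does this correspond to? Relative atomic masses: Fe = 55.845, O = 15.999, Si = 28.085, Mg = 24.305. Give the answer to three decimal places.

25.00 wt% MgO ÷ 40.304 g/mol = 0.62029 mol, giving 0.62029 Mg and 0.62029 O.
39.66 wt% FeO ÷ 71.844 g/mol = 0.55203 mol, giving 0.55203 Fe and 0.55203 O.
35.65 wt% SiO2 ÷ 60.083 g/mol = 0.59335 mol, giving 0.59335 Si and 1.18670 O.
Oxygen sums to 2.35902; scaling by 4/2.35902 = 1.69562 puts the formula on 4 O.
Fe: 0.55203 × 1.69562 = 0.936 atoms per formula unit.

0.936 Fe apfu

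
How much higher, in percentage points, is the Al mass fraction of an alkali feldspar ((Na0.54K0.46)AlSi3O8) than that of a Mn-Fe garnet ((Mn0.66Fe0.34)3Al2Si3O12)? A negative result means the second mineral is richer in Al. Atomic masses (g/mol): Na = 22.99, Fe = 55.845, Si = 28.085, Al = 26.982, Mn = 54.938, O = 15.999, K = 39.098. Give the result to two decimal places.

Al in (Na0.54K0.46)AlSi3O8: molar mass 269.629 g/mol; 1×26.982 = 26.982 g → 10.01 wt%.
Al in (Mn0.66Fe0.34)3Al2Si3O12: molar mass 495.946 g/mol; 2×26.982 = 53.964 g → 10.88 wt%.
Difference = 10.01 − 10.88 = -0.87 percentage points.

-0.87 percentage points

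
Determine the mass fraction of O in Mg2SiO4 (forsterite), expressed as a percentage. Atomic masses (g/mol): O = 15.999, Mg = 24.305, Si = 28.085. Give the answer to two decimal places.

45.49 weight percent

M(Mg2SiO4) = 140.691 g/mol.
O contributes 4 × 15.999 = 63.996 g per mole.
63.996/140.691 = 0.4549 → 45.49%.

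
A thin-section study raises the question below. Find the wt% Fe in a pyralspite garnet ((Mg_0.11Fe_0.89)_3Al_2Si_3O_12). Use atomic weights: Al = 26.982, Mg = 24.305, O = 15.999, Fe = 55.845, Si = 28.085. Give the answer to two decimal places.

30.60 wt%

Formula mass = 0.33·24.305 + 2.67·55.845 + 2·26.982 + 3·28.085 + 12·15.999 = 487.334 g/mol, of which 149.106 g is Fe.
So Fe makes up 149.106/487.334 = 0.3060 of the mass, i.e. 30.60%.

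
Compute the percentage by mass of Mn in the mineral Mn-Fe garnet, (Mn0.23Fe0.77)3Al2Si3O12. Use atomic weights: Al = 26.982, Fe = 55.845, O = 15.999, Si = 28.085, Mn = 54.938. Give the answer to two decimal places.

7.63 wt%

Molar mass of (Mn0.23Fe0.77)3Al2Si3O12: 0.69×54.938 + 2.31×55.845 + 2×26.982 + 3×28.085 + 12×15.999 = 497.116 g/mol.
Mass of Mn per formula unit: 0.69 × 54.938 = 37.907 g.
Weight fraction Mn = 37.907 / 497.116 = 0.0763.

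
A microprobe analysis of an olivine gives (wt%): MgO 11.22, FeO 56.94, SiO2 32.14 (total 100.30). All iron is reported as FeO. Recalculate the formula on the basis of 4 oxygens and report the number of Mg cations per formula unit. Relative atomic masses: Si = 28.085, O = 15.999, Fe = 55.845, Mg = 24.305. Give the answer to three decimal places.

0.520 Mg apfu

MgO (M=40.304): mol = 0.27838; Mg = 0.27838, O = 0.27838.
FeO (M=71.844): mol = 0.79255; Fe = 0.79255, O = 0.79255.
SiO2 (M=60.083): mol = 0.53493; Si = 0.53493, O = 1.06986.
ΣO = 2.14079; factor = 4/ΣO = 1.86847.
Mg apfu = 0.27838 × 1.86847 = 0.520.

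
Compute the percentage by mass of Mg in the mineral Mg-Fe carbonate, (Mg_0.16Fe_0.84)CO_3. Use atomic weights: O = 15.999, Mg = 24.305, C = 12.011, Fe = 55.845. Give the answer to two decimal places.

3.51 mass %

Formula mass = 0.16×24.305 + 0.84×55.845 + 1×12.011 + 3×15.999 = 110.807 g/mol, of which 3.889 g is Mg.
So Mg makes up 3.889/110.807 = 0.0351 of the mass, i.e. 3.51%.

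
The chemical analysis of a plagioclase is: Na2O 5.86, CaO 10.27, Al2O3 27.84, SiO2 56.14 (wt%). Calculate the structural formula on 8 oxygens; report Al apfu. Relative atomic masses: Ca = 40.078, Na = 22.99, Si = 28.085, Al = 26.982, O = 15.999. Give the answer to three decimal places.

Na2O (M=61.979): mol = 0.09455; Na = 0.18910, O = 0.09455.
CaO (M=56.077): mol = 0.18314; Ca = 0.18314, O = 0.18314.
Al2O3 (M=101.961): mol = 0.27305; Al = 0.54610, O = 0.81915.
SiO2 (M=60.083): mol = 0.93437; Si = 0.93437, O = 1.86874.
ΣO = 2.96558; factor = 8/ΣO = 2.69762.
Al apfu = 0.54610 × 2.69762 = 1.473.

1.473 Al apfu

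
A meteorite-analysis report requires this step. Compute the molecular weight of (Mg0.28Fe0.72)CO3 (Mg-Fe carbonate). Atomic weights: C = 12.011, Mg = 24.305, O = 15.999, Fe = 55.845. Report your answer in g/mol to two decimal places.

M = 0.28·24.305 + 0.72·55.845 + 1·12.011 + 3·15.999

107.02 g/mol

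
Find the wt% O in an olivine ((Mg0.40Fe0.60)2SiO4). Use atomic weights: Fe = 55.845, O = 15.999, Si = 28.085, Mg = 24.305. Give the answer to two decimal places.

M((Mg0.40Fe0.60)2SiO4) = 178.539 g/mol.
O contributes 4 × 15.999 = 63.996 g per mole.
63.996/178.539 = 0.3584 → 35.84%.

35.84 weight percent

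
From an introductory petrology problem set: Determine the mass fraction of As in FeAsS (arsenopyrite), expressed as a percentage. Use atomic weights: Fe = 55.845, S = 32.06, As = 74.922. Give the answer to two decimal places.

46.01 mass %

Formula mass = 1*55.845 + 1*74.922 + 1*32.06 = 162.827 g/mol, of which 74.922 g is As.
So As makes up 74.922/162.827 = 0.4601 of the mass, i.e. 46.01%.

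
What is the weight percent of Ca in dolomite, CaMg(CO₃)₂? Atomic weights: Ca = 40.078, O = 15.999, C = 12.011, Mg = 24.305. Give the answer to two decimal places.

M(CaMg(CO₃)₂) = 184.399 g/mol.
Ca contributes 1 × 40.078 = 40.078 g per mole.
40.078/184.399 = 0.2173 → 21.73%.

21.73 mass %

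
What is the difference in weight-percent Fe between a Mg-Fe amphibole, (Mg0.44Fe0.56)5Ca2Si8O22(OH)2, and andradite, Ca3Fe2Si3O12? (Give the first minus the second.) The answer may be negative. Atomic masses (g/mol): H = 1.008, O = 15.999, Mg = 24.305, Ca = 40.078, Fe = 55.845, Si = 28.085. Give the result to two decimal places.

-4.62 percentage points

Fe in (Mg0.44Fe0.56)5Ca2Si8O22(OH)2: molar mass 900.665 g/mol; 2.80×55.845 = 156.366 g → 17.36 wt%.
Fe in Ca3Fe2Si3O12: molar mass 508.167 g/mol; 2×55.845 = 111.690 g → 21.98 wt%.
Difference = 17.36 − 21.98 = -4.62 percentage points.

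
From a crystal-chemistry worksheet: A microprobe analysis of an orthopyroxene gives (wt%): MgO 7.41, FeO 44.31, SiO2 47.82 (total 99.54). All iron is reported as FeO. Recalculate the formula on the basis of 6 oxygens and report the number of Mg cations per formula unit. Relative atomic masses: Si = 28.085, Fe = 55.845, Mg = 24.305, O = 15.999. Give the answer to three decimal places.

0.461 Mg apfu

MgO (M=40.304): mol = 0.18385; Mg = 0.18385, O = 0.18385.
FeO (M=71.844): mol = 0.61675; Fe = 0.61675, O = 0.61675.
SiO2 (M=60.083): mol = 0.79590; Si = 0.79590, O = 1.59180.
ΣO = 2.39240; factor = 6/ΣO = 2.50794.
Mg apfu = 0.18385 × 2.50794 = 0.461.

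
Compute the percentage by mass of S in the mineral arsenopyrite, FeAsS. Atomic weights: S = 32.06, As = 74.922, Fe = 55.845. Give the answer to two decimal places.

M(FeAsS) = 162.827 g/mol.
S contributes 1 × 32.06 = 32.060 g per mole.
32.060/162.827 = 0.1969 → 19.69%.

19.69 weight percent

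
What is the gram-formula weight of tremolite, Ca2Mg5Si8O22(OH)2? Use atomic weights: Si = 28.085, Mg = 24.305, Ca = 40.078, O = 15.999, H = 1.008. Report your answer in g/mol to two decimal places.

The formula mass is the sum 2·40.078 + 5·24.305 + 8·28.085 + 24·15.999 + 2·1.008.

812.35 g/mol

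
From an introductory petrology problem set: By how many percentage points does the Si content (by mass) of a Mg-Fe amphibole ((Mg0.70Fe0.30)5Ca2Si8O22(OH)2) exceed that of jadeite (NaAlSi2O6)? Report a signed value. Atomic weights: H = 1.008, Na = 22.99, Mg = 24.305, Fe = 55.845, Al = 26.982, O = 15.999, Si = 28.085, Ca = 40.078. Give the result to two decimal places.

M((Mg0.70Fe0.30)5Ca2Si8O22(OH)2) = 859.663 g/mol, so wt% Si = 224.680/859.663 × 100 = 26.14%.
M(NaAlSi2O6) = 202.136 g/mol, so wt% Si = 56.170/202.136 × 100 = 27.79%.
26.14 − 27.79 = -1.65 pp.

-1.65 percentage points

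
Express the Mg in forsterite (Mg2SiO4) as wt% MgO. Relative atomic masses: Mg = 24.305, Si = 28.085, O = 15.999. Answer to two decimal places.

57.29 wt%

Formula mass = 140.691 g/mol.
2 Mg → 2.0000 mol MgO per formula unit; M(MgO) = 40.304, so MgO mass = 80.608 g.
80.608/140.691 × 100 = 57.29 wt%.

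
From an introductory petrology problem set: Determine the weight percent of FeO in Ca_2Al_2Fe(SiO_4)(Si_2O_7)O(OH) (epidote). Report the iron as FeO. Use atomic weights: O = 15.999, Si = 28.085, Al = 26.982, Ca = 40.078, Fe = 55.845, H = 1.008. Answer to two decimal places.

M(Ca_2Al_2Fe(SiO_4)(Si_2O_7)O(OH)) = 483.215 g/mol; M(FeO) = 71.844 g/mol.
Moles FeO per formula unit = 1 Fe ÷ 1 = 1.0000.
FeO fraction = (1.0000 × 71.844) / 483.215 = 71.844/483.215 = 0.1487.

14.87 wt%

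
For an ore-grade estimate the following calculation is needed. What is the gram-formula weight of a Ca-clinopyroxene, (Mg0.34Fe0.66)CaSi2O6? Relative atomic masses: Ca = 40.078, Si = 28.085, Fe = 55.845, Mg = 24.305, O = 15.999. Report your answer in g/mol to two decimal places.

237.36 g/mol

M = 0.34×24.305 + 0.66×55.845 + 1×40.078 + 2×28.085 + 6×15.999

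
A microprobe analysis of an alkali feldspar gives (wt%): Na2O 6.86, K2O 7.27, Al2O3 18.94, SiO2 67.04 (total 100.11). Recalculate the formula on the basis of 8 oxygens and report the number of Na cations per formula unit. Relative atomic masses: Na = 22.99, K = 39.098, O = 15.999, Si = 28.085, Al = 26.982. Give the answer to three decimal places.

0.595 Na apfu

Na2O: 6.86/61.979 = 0.11068 mol → 0.22136 mol Na, 0.11068 mol O.
K2O: 7.27/94.195 = 0.07718 mol → 0.15436 mol K, 0.07718 mol O.
Al2O3: 18.94/101.961 = 0.18576 mol → 0.37152 mol Al, 0.55728 mol O.
SiO2: 67.04/60.083 = 1.11579 mol → 1.11579 mol Si, 2.23158 mol O.
Total oxygen = 2.97672 mol. Normalization factor = 8/2.97672 = 2.68752.
Na per 8 O = 0.22136 × 2.68752 = 0.595.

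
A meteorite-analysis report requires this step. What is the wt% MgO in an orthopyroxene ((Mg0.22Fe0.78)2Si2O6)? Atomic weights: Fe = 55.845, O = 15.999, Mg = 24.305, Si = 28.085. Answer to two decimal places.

7.09 wt%

Molar mass of (Mg0.22Fe0.78)2Si2O6 = 0.44*24.305 + 1.56*55.845 + 2*28.085 + 6*15.999 = 249.976 g/mol.
Each formula unit contains 0.44 Mg, equivalent to 0.44/1 = 0.4400 mol MgO.
M(MgO) = 1×24.305 + 1×15.999 = 40.304 g/mol.
Mass of MgO per formula unit = 0.4400 × 40.304 = 17.734 g.
MgO wt% = 17.734 / 249.976 × 100 = 7.09%.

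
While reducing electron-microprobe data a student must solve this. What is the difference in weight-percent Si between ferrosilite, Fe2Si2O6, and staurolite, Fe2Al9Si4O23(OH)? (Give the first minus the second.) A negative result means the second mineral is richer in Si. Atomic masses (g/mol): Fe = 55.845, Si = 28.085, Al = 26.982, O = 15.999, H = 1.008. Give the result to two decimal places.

8.10 percentage points

First mineral: 56.170 g Si in 263.854 g formula = 21.29 wt% Si.
Second mineral: 112.340 g Si in 851.852 g formula = 13.19 wt% Si.
21.29% − 13.19% gives a difference of 8.10 percentage points.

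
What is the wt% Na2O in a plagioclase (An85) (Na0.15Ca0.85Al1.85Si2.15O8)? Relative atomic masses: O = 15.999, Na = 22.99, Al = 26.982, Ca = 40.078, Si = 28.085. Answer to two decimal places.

1.69 wt%

M(Na0.15Ca0.85Al1.85Si2.15O8) = 275.806 g/mol; M(Na2O) = 61.979 g/mol.
Moles Na2O per formula unit = 0.15 Na ÷ 2 = 0.0750.
Na2O fraction = (0.0750 × 61.979) / 275.806 = 4.648/275.806 = 0.0169.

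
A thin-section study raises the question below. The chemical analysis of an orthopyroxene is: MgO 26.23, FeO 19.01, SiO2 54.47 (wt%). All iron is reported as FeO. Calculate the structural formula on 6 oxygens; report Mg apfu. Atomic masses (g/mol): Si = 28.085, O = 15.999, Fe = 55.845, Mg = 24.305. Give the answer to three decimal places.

MgO (M=40.304): mol = 0.65080; Mg = 0.65080, O = 0.65080.
FeO (M=71.844): mol = 0.26460; Fe = 0.26460, O = 0.26460.
SiO2 (M=60.083): mol = 0.90658; Si = 0.90658, O = 1.81316.
ΣO = 2.72856; factor = 6/ΣO = 2.19896.
Mg apfu = 0.65080 × 2.19896 = 1.431.

1.431 Mg apfu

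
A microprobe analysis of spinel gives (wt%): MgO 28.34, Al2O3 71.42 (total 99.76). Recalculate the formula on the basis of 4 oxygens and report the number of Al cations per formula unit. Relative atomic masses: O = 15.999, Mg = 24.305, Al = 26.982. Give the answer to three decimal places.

28.34 wt% MgO ÷ 40.304 g/mol = 0.70316 mol, giving 0.70316 Mg and 0.70316 O.
71.42 wt% Al2O3 ÷ 101.961 g/mol = 0.70046 mol, giving 1.40092 Al and 2.10138 O.
Oxygen sums to 2.80454; scaling by 4/2.80454 = 1.42626 puts the formula on 4 O.
Al: 1.40092 × 1.42626 = 1.998 atoms per formula unit.

1.998 Al apfu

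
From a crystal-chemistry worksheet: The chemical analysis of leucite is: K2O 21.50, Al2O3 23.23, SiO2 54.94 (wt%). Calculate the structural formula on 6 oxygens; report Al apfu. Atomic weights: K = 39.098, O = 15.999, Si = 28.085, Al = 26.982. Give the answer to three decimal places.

K2O: 21.50/94.195 = 0.22825 mol → 0.45650 mol K, 0.22825 mol O.
Al2O3: 23.23/101.961 = 0.22783 mol → 0.45566 mol Al, 0.68349 mol O.
SiO2: 54.94/60.083 = 0.91440 mol → 0.91440 mol Si, 1.82880 mol O.
Total oxygen = 2.74054 mol. Normalization factor = 6/2.74054 = 2.18935.
Al per 6 O = 0.45566 × 2.18935 = 0.998.

0.998 Al apfu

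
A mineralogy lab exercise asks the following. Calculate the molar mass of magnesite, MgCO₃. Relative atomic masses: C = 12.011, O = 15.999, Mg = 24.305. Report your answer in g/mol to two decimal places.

Mg: 1 × 24.305 = 24.3050
C: 1 × 12.011 = 12.0110
O: 3 × 15.999 = 47.9970
Summing the contributions gives the formula mass.

84.31 g/mol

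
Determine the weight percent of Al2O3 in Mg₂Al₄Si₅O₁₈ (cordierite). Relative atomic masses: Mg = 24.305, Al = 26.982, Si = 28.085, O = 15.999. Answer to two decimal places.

Molar mass of Mg₂Al₄Si₅O₁₈ = 2·24.305 + 4·26.982 + 5·28.085 + 18·15.999 = 584.945 g/mol.
Each formula unit contains 4 Al, equivalent to 4/2 = 2.0000 mol Al2O3.
M(Al2O3) = 2×26.982 + 3×15.999 = 101.961 g/mol.
Mass of Al2O3 per formula unit = 2.0000 × 101.961 = 203.922 g.
Al2O3 wt% = 203.922 / 584.945 × 100 = 34.86%.

34.86 wt%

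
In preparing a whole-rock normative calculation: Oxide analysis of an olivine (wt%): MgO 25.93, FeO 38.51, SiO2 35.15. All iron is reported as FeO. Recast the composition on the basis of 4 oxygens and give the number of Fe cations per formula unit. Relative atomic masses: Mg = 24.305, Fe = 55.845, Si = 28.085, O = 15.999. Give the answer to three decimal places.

0.913 Fe apfu

25.93 wt% MgO ÷ 40.304 g/mol = 0.64336 mol, giving 0.64336 Mg and 0.64336 O.
38.51 wt% FeO ÷ 71.844 g/mol = 0.53602 mol, giving 0.53602 Fe and 0.53602 O.
35.15 wt% SiO2 ÷ 60.083 g/mol = 0.58502 mol, giving 0.58502 Si and 1.17004 O.
Oxygen sums to 2.34942; scaling by 4/2.34942 = 1.70255 puts the formula on 4 O.
Fe: 0.53602 × 1.70255 = 0.913 atoms per formula unit.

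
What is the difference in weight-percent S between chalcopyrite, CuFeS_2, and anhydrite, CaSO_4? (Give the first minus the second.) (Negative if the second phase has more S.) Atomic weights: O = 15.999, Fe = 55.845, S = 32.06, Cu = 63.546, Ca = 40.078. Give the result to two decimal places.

11.39 percentage points

First mineral: 64.120 g S in 183.511 g formula = 34.94 wt% S.
Second mineral: 32.060 g S in 136.134 g formula = 23.55 wt% S.
34.94% − 23.55% gives a difference of 11.39 percentage points.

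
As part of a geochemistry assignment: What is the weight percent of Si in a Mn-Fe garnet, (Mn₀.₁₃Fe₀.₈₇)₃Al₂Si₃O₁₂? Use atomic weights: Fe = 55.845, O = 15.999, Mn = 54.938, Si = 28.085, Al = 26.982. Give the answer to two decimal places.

Molar mass of (Mn₀.₁₃Fe₀.₈₇)₃Al₂Si₃O₁₂: 0.39×54.938 + 2.61×55.845 + 2×26.982 + 3×28.085 + 12×15.999 = 497.388 g/mol.
Mass of Si per formula unit: 3 × 28.085 = 84.255 g.
Weight fraction Si = 84.255 / 497.388 = 0.1694.

16.94 mass %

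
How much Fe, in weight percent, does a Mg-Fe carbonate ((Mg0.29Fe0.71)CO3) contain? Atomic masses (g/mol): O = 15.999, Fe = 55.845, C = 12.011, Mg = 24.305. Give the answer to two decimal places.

37.16 weight percent

M((Mg0.29Fe0.71)CO3) = 106.706 g/mol.
Fe contributes 0.71 × 55.845 = 39.650 g per mole.
39.650/106.706 = 0.3716 → 37.16%.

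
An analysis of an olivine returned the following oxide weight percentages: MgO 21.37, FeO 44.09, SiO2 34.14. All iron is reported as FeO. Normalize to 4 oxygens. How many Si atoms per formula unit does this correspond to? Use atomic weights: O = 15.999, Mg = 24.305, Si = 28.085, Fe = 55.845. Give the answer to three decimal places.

0.997 Si apfu

MgO: 21.37/40.304 = 0.53022 mol → 0.53022 mol Mg, 0.53022 mol O.
FeO: 44.09/71.844 = 0.61369 mol → 0.61369 mol Fe, 0.61369 mol O.
SiO2: 34.14/60.083 = 0.56821 mol → 0.56821 mol Si, 1.13642 mol O.
Total oxygen = 2.28033 mol. Normalization factor = 4/2.28033 = 1.75413.
Si per 4 O = 0.56821 × 1.75413 = 0.997.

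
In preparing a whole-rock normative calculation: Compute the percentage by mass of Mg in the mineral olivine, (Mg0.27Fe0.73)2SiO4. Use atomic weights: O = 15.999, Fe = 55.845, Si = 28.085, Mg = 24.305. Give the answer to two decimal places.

Molar mass of (Mg0.27Fe0.73)2SiO4: 0.54·24.305 + 1.46·55.845 + 1·28.085 + 4·15.999 = 186.739 g/mol.
Mass of Mg per formula unit: 0.54 × 24.305 = 13.125 g.
Weight fraction Mg = 13.125 / 186.739 = 0.0703.

7.03 wt%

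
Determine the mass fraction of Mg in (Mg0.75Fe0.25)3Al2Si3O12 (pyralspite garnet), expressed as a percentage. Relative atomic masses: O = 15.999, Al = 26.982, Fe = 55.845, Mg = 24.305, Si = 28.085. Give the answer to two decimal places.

Molar mass of (Mg0.75Fe0.25)3Al2Si3O12: 2.25*24.305 + 0.75*55.845 + 2*26.982 + 3*28.085 + 12*15.999 = 426.777 g/mol.
Mass of Mg per formula unit: 2.25 × 24.305 = 54.686 g.
Weight fraction Mg = 54.686 / 426.777 = 0.1281.

12.81 mass %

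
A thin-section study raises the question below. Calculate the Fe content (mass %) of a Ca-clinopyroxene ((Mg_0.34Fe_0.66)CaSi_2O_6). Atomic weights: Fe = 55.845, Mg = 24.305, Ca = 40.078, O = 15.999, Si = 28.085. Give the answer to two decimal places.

15.53 mass %

M((Mg_0.34Fe_0.66)CaSi_2O_6) = 237.363 g/mol.
Fe contributes 0.66 × 55.845 = 36.858 g per mole.
36.858/237.363 = 0.1553 → 15.53%.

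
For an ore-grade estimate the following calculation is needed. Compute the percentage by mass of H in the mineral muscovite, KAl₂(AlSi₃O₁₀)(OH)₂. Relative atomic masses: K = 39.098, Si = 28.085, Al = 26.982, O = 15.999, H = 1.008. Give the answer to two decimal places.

0.51 wt%

Formula mass = 1·39.098 + 3·26.982 + 3·28.085 + 12·15.999 + 2·1.008 = 398.303 g/mol, of which 2.016 g is H.
So H makes up 2.016/398.303 = 0.0051 of the mass, i.e. 0.51%.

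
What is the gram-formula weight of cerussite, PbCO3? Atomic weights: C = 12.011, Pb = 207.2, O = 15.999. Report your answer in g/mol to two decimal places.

M = 1·207.2 + 1·12.011 + 3·15.999

267.21 g/mol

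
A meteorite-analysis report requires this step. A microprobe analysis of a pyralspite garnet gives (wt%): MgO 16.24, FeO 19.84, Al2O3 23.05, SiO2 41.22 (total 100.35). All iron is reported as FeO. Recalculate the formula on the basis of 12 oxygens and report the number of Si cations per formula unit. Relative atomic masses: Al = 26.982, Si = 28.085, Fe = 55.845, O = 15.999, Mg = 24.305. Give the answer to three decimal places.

3.016 Si apfu

MgO: 16.24/40.304 = 0.40294 mol → 0.40294 mol Mg, 0.40294 mol O.
FeO: 19.84/71.844 = 0.27615 mol → 0.27615 mol Fe, 0.27615 mol O.
Al2O3: 23.05/101.961 = 0.22607 mol → 0.45214 mol Al, 0.67821 mol O.
SiO2: 41.22/60.083 = 0.68605 mol → 0.68605 mol Si, 1.37210 mol O.
Total oxygen = 2.72940 mol. Normalization factor = 12/2.72940 = 4.39657.
Si per 12 O = 0.68605 × 4.39657 = 3.016.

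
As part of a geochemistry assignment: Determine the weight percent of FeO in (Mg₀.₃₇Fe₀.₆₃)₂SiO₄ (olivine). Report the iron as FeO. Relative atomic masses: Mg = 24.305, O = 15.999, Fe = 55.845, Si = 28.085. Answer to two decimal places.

50.17 wt%

M((Mg₀.₃₇Fe₀.₆₃)₂SiO₄) = 180.431 g/mol; M(FeO) = 71.844 g/mol.
Moles FeO per formula unit = 1.26 Fe ÷ 1 = 1.2600.
FeO fraction = (1.2600 × 71.844) / 180.431 = 90.523/180.431 = 0.5017.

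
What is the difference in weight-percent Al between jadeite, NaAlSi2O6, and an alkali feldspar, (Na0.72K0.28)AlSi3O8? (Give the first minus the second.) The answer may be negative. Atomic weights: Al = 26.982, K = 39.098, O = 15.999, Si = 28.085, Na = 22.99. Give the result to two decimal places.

3.23 percentage points

M(NaAlSi2O6) = 202.136 g/mol, so wt% Al = 26.982/202.136 × 100 = 13.35%.
M((Na0.72K0.28)AlSi3O8) = 266.729 g/mol, so wt% Al = 26.982/266.729 × 100 = 10.12%.
13.35 − 10.12 = 3.23 pp.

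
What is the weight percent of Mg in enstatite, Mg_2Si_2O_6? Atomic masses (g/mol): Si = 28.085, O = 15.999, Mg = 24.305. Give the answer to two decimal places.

24.21 mass %

Molar mass of Mg_2Si_2O_6: 2*24.305 + 2*28.085 + 6*15.999 = 200.774 g/mol.
Mass of Mg per formula unit: 2 × 24.305 = 48.610 g.
Weight fraction Mg = 48.610 / 200.774 = 0.2421.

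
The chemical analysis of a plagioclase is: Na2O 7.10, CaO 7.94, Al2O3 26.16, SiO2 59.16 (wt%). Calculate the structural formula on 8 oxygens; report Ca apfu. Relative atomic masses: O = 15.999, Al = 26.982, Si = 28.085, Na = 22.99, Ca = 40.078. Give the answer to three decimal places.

Na2O: 7.10/61.979 = 0.11455 mol → 0.22910 mol Na, 0.11455 mol O.
CaO: 7.94/56.077 = 0.14159 mol → 0.14159 mol Ca, 0.14159 mol O.
Al2O3: 26.16/101.961 = 0.25657 mol → 0.51314 mol Al, 0.76971 mol O.
SiO2: 59.16/60.083 = 0.98464 mol → 0.98464 mol Si, 1.96928 mol O.
Total oxygen = 2.99513 mol. Normalization factor = 8/2.99513 = 2.67100.
Ca per 8 O = 0.14159 × 2.67100 = 0.378.

0.378 Ca apfu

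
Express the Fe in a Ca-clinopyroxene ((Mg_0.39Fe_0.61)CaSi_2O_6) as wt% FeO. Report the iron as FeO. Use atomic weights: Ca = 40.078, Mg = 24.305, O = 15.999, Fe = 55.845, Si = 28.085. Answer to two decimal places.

18.59 wt%

Formula mass = 235.786 g/mol.
0.61 Fe → 0.6100 mol FeO per formula unit; M(FeO) = 71.844, so FeO mass = 43.825 g.
43.825/235.786 × 100 = 18.59 wt%.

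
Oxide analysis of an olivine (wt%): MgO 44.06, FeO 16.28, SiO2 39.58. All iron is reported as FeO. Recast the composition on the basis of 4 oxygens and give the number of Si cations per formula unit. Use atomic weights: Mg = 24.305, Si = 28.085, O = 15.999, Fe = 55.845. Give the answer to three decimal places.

MgO (M=40.304): mol = 1.09319; Mg = 1.09319, O = 1.09319.
FeO (M=71.844): mol = 0.22660; Fe = 0.22660, O = 0.22660.
SiO2 (M=60.083): mol = 0.65876; Si = 0.65876, O = 1.31752.
ΣO = 2.63731; factor = 4/ΣO = 1.51670.
Si apfu = 0.65876 × 1.51670 = 0.999.

0.999 Si apfu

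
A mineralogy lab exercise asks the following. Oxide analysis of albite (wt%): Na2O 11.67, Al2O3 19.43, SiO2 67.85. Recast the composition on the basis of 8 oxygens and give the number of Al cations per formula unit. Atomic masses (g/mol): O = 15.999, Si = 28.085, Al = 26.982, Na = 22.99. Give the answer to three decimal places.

1.010 Al apfu

Na2O (M=61.979): mol = 0.18829; Na = 0.37658, O = 0.18829.
Al2O3 (M=101.961): mol = 0.19056; Al = 0.38112, O = 0.57168.
SiO2 (M=60.083): mol = 1.12927; Si = 1.12927, O = 2.25854.
ΣO = 3.01851; factor = 8/ΣO = 2.65031.
Al apfu = 0.38112 × 2.65031 = 1.010.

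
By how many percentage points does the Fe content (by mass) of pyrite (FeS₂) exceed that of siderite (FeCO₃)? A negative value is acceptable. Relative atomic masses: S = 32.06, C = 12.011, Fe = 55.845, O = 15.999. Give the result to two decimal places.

-1.65 percentage points

First mineral: 55.845 g Fe in 119.965 g formula = 46.55 wt% Fe.
Second mineral: 55.845 g Fe in 115.853 g formula = 48.20 wt% Fe.
46.55% − 48.20% gives a difference of -1.65 percentage points.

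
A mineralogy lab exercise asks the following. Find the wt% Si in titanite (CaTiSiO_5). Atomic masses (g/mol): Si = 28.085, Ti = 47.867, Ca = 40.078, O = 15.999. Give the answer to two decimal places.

14.33 weight percent

Molar mass of CaTiSiO_5: 1*40.078 + 1*47.867 + 1*28.085 + 5*15.999 = 196.025 g/mol.
Mass of Si per formula unit: 1 × 28.085 = 28.085 g.
Weight fraction Si = 28.085 / 196.025 = 0.1433.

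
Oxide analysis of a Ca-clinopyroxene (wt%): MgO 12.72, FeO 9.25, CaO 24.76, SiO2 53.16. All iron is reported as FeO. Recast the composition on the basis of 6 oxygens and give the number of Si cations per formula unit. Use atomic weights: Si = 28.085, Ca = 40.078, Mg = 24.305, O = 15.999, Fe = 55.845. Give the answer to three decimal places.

1.999 Si apfu

MgO: 12.72/40.304 = 0.31560 mol → 0.31560 mol Mg, 0.31560 mol O.
FeO: 9.25/71.844 = 0.12875 mol → 0.12875 mol Fe, 0.12875 mol O.
CaO: 24.76/56.077 = 0.44154 mol → 0.44154 mol Ca, 0.44154 mol O.
SiO2: 53.16/60.083 = 0.88478 mol → 0.88478 mol Si, 1.76956 mol O.
Total oxygen = 2.65545 mol. Normalization factor = 6/2.65545 = 2.25950.
Si per 6 O = 0.88478 × 2.25950 = 1.999.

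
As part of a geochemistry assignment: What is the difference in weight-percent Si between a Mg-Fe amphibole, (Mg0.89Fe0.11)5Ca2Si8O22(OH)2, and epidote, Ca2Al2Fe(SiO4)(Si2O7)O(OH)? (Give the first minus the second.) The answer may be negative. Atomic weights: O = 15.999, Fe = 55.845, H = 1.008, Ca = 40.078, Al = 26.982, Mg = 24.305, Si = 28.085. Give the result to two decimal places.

9.64 percentage points

M((Mg0.89Fe0.11)5Ca2Si8O22(OH)2) = 829.700 g/mol, so wt% Si = 224.680/829.700 × 100 = 27.08%.
M(Ca2Al2Fe(SiO4)(Si2O7)O(OH)) = 483.215 g/mol, so wt% Si = 84.255/483.215 × 100 = 17.44%.
27.08 − 17.44 = 9.64 pp.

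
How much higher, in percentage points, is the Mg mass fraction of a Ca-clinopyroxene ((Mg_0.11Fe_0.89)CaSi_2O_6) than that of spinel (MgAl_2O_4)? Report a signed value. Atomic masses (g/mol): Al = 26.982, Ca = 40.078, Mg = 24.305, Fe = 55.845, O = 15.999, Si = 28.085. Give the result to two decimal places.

-15.99 percentage points

First mineral: 2.674 g Mg in 244.618 g formula = 1.09 wt% Mg.
Second mineral: 24.305 g Mg in 142.265 g formula = 17.08 wt% Mg.
1.09% − 17.08% gives a difference of -15.99 percentage points.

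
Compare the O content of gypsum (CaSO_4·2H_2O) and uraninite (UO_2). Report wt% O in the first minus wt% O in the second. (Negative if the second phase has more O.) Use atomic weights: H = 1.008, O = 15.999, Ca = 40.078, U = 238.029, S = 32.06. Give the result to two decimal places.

43.91 percentage points

M(CaSO_4·2H_2O) = 172.164 g/mol, so wt% O = 95.994/172.164 × 100 = 55.76%.
M(UO_2) = 270.027 g/mol, so wt% O = 31.998/270.027 × 100 = 11.85%.
55.76 − 11.85 = 43.91 pp.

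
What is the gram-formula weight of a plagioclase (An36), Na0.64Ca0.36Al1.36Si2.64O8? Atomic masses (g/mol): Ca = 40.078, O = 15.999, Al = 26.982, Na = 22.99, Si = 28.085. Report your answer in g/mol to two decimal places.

267.97 g/mol

M = 0.64*22.99 + 0.36*40.078 + 1.36*26.982 + 2.64*28.085 + 8*15.999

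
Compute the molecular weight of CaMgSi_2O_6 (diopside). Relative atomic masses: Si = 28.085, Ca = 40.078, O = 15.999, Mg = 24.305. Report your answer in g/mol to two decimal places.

M = 1×40.078 + 1×24.305 + 2×28.085 + 6×15.999

216.55 g/mol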